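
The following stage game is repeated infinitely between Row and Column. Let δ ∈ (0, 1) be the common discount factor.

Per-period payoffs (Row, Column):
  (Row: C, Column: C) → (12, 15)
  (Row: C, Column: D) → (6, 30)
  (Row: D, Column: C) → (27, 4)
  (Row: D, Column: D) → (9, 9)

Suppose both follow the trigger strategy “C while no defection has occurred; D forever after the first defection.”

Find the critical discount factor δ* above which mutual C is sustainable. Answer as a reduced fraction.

5/6

For Row: deviation gain 27−12 = 15, per-period punishment loss 12−9 = 3. IC gives δ ≥ 15/18 = 5/6.
For Column: gain 15, loss 6 per period, so δ ≥ 15/21 = 5/7.
The tighter constraint is Row's, so cooperation needs δ ≥ 5/6.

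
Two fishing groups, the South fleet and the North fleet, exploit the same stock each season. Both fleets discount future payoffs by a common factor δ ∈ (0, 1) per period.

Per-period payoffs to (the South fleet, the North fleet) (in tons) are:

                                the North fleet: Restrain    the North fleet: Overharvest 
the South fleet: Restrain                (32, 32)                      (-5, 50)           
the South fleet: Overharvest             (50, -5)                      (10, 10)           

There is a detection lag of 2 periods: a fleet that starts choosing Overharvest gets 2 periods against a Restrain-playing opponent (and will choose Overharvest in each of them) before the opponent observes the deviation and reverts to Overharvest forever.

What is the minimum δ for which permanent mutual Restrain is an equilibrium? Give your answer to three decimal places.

0.671

The best deviation is to choose Overharvest for all 2 undetected periods, earning 50 each, then 10 forever once detected.
Deviation value: 50(1−δ^2)/(1−δ) + 10δ^2/(1−δ); cooperation value: 32/(1−δ).
IC: 32 ≥ 50(1−δ^2) + 10δ^2 = 50 − 40δ^2.
So δ^2 ≥ 18/40 = 9/20, giving δ ≥ (9/20)^(1/2) ≈ 0.671.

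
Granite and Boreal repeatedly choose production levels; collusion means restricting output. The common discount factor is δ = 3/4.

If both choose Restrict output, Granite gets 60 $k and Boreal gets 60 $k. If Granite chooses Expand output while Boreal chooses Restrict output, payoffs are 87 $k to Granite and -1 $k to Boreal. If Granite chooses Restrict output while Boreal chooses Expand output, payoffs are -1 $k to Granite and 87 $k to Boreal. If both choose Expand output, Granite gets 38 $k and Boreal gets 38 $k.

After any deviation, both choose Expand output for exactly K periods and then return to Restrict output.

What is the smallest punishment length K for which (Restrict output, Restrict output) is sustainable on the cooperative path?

2

IC: δ(1−δ^K)/(1−δ) ≥ (87−60)/(60−38) = 27/22.
With δ = 3/4: need 1 − δ^K ≥ 27/22·(1−3/4)/(3/4), i.e. δ^K ≤ 0.5909.
Since (3/4)^1 = 0.7500 and (3/4)^2 = 0.5625, the smallest such K is 2.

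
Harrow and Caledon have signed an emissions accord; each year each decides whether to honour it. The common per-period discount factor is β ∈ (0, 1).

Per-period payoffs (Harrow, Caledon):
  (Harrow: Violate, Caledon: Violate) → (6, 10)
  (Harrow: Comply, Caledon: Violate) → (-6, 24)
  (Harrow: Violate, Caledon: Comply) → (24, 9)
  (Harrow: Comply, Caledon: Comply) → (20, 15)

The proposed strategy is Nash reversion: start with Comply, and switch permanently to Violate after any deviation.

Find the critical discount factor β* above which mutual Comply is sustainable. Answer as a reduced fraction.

For Harrow: deviation gain 24−20 = 4, per-period punishment loss 20−6 = 14. IC gives β ≥ 4/18 = 2/9.
For Caledon: gain 9, loss 5 per period, so β ≥ 9/14.
The tighter constraint is Caledon's, so cooperation needs β ≥ 9/14.

9/14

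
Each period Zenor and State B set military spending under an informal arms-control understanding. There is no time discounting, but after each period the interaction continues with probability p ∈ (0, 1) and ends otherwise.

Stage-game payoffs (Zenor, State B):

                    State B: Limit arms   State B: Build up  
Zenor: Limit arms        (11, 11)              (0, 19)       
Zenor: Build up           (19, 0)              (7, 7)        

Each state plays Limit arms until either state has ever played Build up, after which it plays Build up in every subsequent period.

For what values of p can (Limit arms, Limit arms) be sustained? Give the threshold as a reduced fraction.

With no time discounting, the continuation probability p plays the role of the discount factor.
Grim-trigger IC: 11/(1−p) ≥ 19 + 7p/(1−p) ⇒ p ≥ (19−11)/(19−7) = 2/3.

2/3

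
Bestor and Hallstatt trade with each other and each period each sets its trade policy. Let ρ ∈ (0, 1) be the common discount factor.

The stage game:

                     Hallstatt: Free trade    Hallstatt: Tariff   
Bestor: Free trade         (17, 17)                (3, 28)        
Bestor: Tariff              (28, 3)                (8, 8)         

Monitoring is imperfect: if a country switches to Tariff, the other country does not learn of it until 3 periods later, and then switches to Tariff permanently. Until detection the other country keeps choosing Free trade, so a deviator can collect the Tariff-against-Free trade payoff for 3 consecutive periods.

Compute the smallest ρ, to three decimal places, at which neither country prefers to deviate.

0.819

The best deviation is to choose Tariff for all 3 undetected periods, earning 28 each, then 8 forever once detected.
Deviation value: 28(1−ρ^3)/(1−ρ) + 8ρ^3/(1−ρ); cooperation value: 17/(1−ρ).
IC: 17 ≥ 28(1−ρ^3) + 8ρ^3 = 28 − 20ρ^3.
So ρ^3 ≥ 11/20, giving ρ ≥ (11/20)^(1/3) ≈ 0.819.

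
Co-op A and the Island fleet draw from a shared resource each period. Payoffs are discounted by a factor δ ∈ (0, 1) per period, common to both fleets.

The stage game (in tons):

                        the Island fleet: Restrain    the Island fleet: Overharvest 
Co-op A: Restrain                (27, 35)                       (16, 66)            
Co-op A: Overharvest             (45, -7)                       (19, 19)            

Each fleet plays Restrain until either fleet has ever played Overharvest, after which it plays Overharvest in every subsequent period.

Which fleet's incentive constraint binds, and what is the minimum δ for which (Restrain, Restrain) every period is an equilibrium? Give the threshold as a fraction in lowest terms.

Co-op A's threshold: (45−27)/(45−19) = 9/13.
the Island fleet's threshold: (66−35)/(66−19) = 31/47.
9/13 > 31/47, so Co-op A binds and δ* = 9/13.

Co-op A; δ ≥ 9/13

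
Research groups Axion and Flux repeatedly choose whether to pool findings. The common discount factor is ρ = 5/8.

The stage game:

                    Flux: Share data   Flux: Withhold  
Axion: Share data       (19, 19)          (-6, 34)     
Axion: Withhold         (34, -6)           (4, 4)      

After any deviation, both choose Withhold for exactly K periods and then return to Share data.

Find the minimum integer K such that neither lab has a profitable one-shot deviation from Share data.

2

Need Σ_{k=1}^{K} ρ^k ≥ (34−19)/(19−4) = 1.0000 at ρ = 5/8.
At K = 1 the sum is 0.6250 < 1.0000; at K = 2 it is 1.0156 ≥ 1.0000.
So the minimum punishment length is K = 2.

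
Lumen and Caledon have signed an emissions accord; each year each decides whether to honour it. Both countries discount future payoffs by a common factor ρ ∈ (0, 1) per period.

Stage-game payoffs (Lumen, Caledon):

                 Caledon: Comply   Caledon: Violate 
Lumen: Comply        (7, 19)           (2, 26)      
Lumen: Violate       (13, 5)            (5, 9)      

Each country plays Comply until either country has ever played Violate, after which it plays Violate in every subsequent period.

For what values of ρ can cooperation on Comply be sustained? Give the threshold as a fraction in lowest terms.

3/4

Lumen: cooperation gives 7 each period; deviation gives 13 once then 5 forever.
  7/(1−ρ) ≥ 13 + 5ρ/(1−ρ) ⇒ ρ ≥ 6/8 = 3/4.
Caledon: cooperation gives 19 each period; deviation gives 26 once then 9 forever.
  ρ ≥ 7/17.
Both must hold, so the binding constraint is Lumen's: ρ ≥ 3/4.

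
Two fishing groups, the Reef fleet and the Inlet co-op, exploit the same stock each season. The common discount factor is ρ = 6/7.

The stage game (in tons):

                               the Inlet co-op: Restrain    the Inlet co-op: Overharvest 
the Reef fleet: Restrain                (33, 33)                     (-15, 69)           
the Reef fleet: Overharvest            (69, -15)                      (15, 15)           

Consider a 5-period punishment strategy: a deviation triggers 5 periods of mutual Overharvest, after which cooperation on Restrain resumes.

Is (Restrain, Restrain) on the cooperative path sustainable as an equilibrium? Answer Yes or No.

Yes

Comparing payoff streams over the 6 periods until play realigns: cooperate → 33(1+ρ+…+ρ^5); deviate → 69 + 15(ρ+…+ρ^5).
Cooperation is sustained iff (33−15)(ρ+…+ρ^5) ≥ 69−33.
ρ+…+ρ^5 = 6/7·(1−(6/7)^5)/(1−6/7) = 3.2240, and (69−33)/(33−15) = 2.0000.
3.2240 ≥ 2.0000, so cooperation is sustainable.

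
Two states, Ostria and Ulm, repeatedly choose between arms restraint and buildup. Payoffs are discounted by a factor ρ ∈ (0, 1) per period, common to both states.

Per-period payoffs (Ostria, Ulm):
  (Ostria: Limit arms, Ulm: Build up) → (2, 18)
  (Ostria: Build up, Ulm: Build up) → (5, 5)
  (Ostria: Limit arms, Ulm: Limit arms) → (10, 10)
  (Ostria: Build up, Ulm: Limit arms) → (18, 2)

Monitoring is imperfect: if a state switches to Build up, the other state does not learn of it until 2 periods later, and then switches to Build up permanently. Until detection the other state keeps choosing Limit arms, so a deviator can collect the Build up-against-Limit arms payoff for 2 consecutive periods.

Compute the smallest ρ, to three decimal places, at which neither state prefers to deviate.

0.784

The best deviation is to choose Build up for all 2 undetected periods, earning 18 each, then 5 forever once detected.
Deviation value: 18(1−ρ^2)/(1−ρ) + 5ρ^2/(1−ρ); cooperation value: 10/(1−ρ).
IC: 10 ≥ 18(1−ρ^2) + 5ρ^2 = 18 − 13ρ^2.
So ρ^2 ≥ 8/13, giving ρ ≥ (8/13)^(1/2) ≈ 0.784.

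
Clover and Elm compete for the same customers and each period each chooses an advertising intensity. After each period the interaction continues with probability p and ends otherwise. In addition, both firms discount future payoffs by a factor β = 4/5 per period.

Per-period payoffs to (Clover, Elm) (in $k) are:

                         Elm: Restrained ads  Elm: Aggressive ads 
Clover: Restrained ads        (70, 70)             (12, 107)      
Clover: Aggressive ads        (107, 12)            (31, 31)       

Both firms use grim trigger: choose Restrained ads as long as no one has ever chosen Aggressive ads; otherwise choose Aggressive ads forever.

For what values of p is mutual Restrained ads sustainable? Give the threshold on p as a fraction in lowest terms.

185/304

Expected continuation weight on next period's payoff is β·p = 4/5·p, which plays the role of the discount factor.
Cooperation requires 4/5·p ≥ (107−70)/(107−31) = 37/76, hence p ≥ 185/304.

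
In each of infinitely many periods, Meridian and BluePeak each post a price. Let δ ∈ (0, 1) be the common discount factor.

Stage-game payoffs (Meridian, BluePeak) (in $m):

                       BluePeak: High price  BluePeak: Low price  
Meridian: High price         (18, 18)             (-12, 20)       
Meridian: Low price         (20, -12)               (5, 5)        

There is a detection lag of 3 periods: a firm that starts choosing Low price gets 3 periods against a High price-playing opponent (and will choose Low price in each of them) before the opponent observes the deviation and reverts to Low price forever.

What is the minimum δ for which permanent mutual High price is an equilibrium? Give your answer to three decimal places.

The best deviation is to choose Low price for all 3 undetected periods, earning 20 each, then 5 forever once detected.
Deviation value: 20(1−δ^3)/(1−δ) + 5δ^3/(1−δ); cooperation value: 18/(1−δ).
IC: 18 ≥ 20(1−δ^3) + 5δ^3 = 20 − 15δ^3.
So δ^3 ≥ 2/15, giving δ ≥ (2/15)^(1/3) ≈ 0.511.

0.511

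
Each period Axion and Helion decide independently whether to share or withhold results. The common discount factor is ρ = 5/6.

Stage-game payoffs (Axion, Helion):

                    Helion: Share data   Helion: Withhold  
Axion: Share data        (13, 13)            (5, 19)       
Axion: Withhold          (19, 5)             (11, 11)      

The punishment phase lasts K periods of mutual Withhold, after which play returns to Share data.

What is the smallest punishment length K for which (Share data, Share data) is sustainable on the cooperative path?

Need Σ_{k=1}^{K} ρ^k ≥ (19−13)/(13−11) = 3.0000 at ρ = 5/6.
At K = 5 the sum is 2.9906 < 3.0000; at K = 6 it is 3.3255 ≥ 3.0000.
So the minimum punishment length is K = 6.

6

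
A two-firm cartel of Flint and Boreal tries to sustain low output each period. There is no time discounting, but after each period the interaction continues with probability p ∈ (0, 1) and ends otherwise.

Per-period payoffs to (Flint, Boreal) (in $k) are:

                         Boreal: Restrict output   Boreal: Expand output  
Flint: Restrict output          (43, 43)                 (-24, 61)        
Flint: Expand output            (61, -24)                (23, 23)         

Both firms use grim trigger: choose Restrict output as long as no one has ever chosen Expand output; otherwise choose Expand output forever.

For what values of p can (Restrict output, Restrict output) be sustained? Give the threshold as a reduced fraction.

Expected cooperation value is 43 + p·43 + p²·43 + … = 43/(1−p); deviation gives 61 + p·23/(1−p).
43 ≥ 61(1−p) + 23p ⇒ 38p ≥ 18 ⇒ p ≥ 18/38 = 9/19.

9/19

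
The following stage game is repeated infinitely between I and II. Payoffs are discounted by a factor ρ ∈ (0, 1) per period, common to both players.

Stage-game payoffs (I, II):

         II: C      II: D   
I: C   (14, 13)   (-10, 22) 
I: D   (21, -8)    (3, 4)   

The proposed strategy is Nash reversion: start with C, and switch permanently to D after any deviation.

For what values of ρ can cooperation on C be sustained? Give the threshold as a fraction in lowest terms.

1/2

I's threshold: (21−14)/(21−3) = 7/18.
II's threshold: (22−13)/(22−4) = 1/2.
7/18 < 1/2, so II binds and ρ* = 1/2.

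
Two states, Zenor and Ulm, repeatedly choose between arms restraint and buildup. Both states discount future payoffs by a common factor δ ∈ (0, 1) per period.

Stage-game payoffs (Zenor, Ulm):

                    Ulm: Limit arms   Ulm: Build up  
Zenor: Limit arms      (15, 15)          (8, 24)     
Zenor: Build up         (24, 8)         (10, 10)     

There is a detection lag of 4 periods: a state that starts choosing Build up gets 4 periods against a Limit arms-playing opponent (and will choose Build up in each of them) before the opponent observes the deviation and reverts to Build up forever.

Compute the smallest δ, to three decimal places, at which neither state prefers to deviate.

The best deviation is to choose Build up for all 4 undetected periods, earning 24 each, then 10 forever once detected.
Deviation value: 24(1−δ^4)/(1−δ) + 10δ^4/(1−δ); cooperation value: 15/(1−δ).
IC: 15 ≥ 24(1−δ^4) + 10δ^4 = 24 − 14δ^4.
So δ^4 ≥ 9/14, giving δ ≥ (9/14)^(1/4) ≈ 0.895.

0.895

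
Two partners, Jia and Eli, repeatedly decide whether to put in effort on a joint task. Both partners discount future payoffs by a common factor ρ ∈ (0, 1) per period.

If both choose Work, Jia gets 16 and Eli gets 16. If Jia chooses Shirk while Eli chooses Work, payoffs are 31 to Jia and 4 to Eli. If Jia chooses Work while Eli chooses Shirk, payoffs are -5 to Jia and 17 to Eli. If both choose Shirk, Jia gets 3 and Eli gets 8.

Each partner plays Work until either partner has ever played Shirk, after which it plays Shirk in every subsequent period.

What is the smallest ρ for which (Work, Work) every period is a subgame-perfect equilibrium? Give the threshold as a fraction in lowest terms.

15/28

Jia: cooperation gives 16 each period; deviation gives 31 once then 3 forever.
  16/(1−ρ) ≥ 31 + 3ρ/(1−ρ) ⇒ ρ ≥ 15/28.
Eli: cooperation gives 16 each period; deviation gives 17 once then 8 forever.
  ρ ≥ 1/9.
Both must hold, so the binding constraint is Jia's: ρ ≥ 15/28.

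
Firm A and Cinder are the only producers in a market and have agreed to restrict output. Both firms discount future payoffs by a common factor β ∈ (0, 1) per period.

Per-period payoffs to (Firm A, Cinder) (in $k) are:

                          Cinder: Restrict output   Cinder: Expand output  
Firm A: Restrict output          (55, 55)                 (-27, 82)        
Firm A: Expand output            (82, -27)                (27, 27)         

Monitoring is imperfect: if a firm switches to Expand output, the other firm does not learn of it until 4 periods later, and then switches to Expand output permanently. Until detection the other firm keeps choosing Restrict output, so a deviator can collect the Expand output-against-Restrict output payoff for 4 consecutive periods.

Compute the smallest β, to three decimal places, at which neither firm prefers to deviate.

0.837

The best deviation is to choose Expand output for all 4 undetected periods, earning 82 each, then 27 forever once detected.
Deviation value: 82(1−β^4)/(1−β) + 27β^4/(1−β); cooperation value: 55/(1−β).
IC: 55 ≥ 82(1−β^4) + 27β^4 = 82 − 55β^4.
So β^4 ≥ 27/55, giving β ≥ (27/55)^(1/4) ≈ 0.837.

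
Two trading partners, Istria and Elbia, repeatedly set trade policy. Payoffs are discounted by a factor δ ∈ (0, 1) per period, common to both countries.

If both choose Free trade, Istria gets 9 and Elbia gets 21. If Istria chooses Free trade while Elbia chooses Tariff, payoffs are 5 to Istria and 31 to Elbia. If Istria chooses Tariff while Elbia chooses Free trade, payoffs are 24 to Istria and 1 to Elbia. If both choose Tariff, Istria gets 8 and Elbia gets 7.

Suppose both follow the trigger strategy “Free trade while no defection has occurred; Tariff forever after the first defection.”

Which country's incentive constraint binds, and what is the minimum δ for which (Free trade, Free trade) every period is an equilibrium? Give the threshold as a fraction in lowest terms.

Istria; δ ≥ 15/16

Istria: cooperation gives 9 each period; deviation gives 24 once then 8 forever.
  9/(1−δ) ≥ 24 + 8δ/(1−δ) ⇒ δ ≥ 15/16.
Elbia: cooperation gives 21 each period; deviation gives 31 once then 7 forever.
  δ ≥ 10/24 = 5/12.
Both must hold, so the binding constraint is Istria's: δ ≥ 15/16.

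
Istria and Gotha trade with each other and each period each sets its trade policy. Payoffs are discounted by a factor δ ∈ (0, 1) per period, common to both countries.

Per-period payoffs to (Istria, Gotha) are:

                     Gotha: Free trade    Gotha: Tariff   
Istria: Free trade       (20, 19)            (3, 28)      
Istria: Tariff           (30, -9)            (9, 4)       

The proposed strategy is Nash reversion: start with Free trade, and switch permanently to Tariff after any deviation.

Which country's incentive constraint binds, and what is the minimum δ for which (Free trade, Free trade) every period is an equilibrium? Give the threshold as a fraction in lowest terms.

Istria; δ ≥ 10/21

For Istria: deviation gain 30−20 = 10, per-period punishment loss 20−9 = 11. IC gives δ ≥ 10/21.
For Gotha: gain 9, loss 15 per period, so δ ≥ 9/24 = 3/8.
The tighter constraint is Istria's, so cooperation needs δ ≥ 10/21.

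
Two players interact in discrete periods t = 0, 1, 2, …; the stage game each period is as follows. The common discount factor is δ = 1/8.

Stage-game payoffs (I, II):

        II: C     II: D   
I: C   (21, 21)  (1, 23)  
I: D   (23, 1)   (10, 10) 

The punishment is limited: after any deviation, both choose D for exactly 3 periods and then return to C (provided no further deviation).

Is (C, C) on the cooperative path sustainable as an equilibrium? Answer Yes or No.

No

Comparing payoff streams over the 4 periods until play realigns: cooperate → 21(1+δ+…+δ^3); deviate → 23 + 10(δ+…+δ^3).
Cooperation is sustained iff (21−10)(δ+…+δ^3) ≥ 23−21.
δ+…+δ^3 = 1/8·(1−(1/8)^3)/(1−1/8) = 0.1426, and (23−21)/(21−10) = 0.1818.
0.1426 < 0.1818, so cooperation is not sustainable.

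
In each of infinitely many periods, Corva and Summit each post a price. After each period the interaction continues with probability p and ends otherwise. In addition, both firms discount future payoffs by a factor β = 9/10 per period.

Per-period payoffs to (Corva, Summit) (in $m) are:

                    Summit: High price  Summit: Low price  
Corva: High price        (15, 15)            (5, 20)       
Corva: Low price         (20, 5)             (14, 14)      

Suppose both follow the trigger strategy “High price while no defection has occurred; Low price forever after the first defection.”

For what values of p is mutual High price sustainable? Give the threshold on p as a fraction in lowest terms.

25/27

With continuation probability p and discount β, the effective per-period discount factor is βp.
Grim-trigger IC: βp ≥ (20−15)/(20−14) = 5/6.
So p ≥ (5/6)/(9/10) = 25/27.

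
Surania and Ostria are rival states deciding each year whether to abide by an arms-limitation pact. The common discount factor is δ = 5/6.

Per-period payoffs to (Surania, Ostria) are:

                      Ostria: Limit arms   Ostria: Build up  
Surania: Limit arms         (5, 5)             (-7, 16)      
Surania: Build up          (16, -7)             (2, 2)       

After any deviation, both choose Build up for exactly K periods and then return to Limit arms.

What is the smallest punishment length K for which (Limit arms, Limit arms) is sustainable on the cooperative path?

8

No profitable deviation requires (5−2)(δ+…+δ^K) ≥ 16−5, i.e. δ+…+δ^K ≥ 11/3 ≈ 3.6667.
With δ = 5/6, the partial sums are K=1: 0.8333, K=2: 1.5278, …, K=6: 3.3255, K=7: 3.6046, K=8: 3.8372.
K = 8 is the first length at which the sum reaches 3.6667.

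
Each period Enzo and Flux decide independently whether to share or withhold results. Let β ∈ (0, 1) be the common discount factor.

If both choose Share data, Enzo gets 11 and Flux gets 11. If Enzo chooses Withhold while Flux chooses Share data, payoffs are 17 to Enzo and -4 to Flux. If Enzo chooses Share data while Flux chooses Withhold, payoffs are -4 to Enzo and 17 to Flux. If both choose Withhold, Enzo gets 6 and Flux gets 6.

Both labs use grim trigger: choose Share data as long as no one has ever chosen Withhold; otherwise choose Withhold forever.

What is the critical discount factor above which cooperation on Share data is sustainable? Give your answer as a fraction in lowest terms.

6/11

Cooperation forever yields 11 each period: 11/(1−β).
Deviating yields 17 once, then 6 forever: 17 + 6β/(1−β).
No profitable deviation requires 11/(1−β) ≥ 17 + 6β/(1−β).
Multiplying by (1−β): 11 ≥ 17(1−β) + 6β = 17 − 11β.
So 11β ≥ 6, i.e. β ≥ 6/11.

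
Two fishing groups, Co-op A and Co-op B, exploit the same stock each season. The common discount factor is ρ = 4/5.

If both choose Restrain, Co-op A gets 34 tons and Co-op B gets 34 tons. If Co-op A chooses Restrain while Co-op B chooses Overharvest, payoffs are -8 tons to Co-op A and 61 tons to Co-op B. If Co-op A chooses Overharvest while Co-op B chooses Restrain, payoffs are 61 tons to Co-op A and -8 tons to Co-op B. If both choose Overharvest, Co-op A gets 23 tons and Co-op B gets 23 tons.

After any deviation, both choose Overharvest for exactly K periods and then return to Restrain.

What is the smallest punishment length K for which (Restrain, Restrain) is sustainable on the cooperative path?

IC: ρ(1−ρ^K)/(1−ρ) ≥ (61−34)/(34−23) = 27/11.
With ρ = 4/5: need 1 − ρ^K ≥ 27/11·(1−4/5)/(4/5), i.e. ρ^K ≤ 0.3864.
Since (4/5)^4 = 0.4096 and (4/5)^5 = 0.3277, the smallest such K is 5.

5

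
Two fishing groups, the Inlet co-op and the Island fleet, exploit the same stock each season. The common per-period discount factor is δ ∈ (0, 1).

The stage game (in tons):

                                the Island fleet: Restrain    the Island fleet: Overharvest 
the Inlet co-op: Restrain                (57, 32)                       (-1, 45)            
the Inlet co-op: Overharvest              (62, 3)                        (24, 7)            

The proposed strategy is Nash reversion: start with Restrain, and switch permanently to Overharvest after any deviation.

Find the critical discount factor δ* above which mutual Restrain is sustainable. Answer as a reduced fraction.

13/38

For the Inlet co-op: deviation gain 62−57 = 5, per-period punishment loss 57−24 = 33. IC gives δ ≥ 5/38.
For the Island fleet: gain 13, loss 25 per period, so δ ≥ 13/38.
The tighter constraint is the Island fleet's, so cooperation needs δ ≥ 13/38.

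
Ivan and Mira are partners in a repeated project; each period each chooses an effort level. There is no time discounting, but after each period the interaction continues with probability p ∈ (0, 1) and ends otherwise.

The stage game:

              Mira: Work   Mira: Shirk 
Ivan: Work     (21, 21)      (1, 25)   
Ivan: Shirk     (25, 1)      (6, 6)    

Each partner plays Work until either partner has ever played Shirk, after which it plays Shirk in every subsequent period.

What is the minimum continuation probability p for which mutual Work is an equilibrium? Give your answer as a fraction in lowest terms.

With no time discounting, the continuation probability p plays the role of the discount factor.
Grim-trigger IC: 21/(1−p) ≥ 25 + 6p/(1−p) ⇒ p ≥ (25−21)/(25−6) = 4/19.

4/19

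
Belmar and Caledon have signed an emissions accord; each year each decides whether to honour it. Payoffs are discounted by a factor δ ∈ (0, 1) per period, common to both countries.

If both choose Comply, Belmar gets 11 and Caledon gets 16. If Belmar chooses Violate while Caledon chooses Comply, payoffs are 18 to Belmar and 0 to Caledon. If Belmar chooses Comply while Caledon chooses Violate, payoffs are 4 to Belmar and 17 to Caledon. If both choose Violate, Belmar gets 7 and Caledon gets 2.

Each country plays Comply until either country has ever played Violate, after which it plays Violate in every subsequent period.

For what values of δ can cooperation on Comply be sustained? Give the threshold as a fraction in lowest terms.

Belmar's threshold: (18−11)/(18−7) = 7/11.
Caledon's threshold: (17−16)/(17−2) = 1/15.
7/11 > 1/15, so Belmar binds and δ* = 7/11.

7/11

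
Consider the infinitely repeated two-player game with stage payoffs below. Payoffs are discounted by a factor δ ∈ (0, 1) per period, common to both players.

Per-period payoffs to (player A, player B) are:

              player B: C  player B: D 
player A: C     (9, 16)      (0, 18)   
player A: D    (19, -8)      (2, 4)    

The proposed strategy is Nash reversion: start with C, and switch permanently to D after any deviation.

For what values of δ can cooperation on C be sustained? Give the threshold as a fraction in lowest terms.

For player A: deviation gain 19−9 = 10, per-period punishment loss 9−2 = 7. IC gives δ ≥ 10/17.
For player B: gain 2, loss 12 per period, so δ ≥ 2/14 = 1/7.
The tighter constraint is player A's, so cooperation needs δ ≥ 10/17.

10/17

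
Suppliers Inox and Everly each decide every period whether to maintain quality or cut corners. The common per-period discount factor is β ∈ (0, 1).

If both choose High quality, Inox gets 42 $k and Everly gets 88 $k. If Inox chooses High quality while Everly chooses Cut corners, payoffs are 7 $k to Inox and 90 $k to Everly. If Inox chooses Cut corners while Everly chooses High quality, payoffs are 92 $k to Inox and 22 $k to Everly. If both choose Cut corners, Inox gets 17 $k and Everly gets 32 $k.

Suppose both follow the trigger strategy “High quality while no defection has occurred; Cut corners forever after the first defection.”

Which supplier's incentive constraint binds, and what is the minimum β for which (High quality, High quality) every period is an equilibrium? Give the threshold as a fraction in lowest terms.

Inox's threshold: (92−42)/(92−17) = 2/3.
Everly's threshold: (90−88)/(90−32) = 1/29.
2/3 > 1/29, so Inox binds and β* = 2/3.

Inox; β ≥ 2/3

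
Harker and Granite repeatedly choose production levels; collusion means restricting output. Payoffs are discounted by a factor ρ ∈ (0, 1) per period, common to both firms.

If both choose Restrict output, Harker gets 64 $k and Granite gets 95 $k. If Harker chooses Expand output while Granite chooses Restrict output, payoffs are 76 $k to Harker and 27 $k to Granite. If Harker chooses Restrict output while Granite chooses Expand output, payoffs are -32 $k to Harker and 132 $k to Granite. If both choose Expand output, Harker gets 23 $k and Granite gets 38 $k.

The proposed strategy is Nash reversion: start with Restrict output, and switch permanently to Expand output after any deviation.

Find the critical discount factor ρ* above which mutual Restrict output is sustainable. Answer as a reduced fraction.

Harker: cooperation gives 64 each period; deviation gives 76 once then 23 forever.
  64/(1−ρ) ≥ 76 + 23ρ/(1−ρ) ⇒ ρ ≥ 12/53.
Granite: cooperation gives 95 each period; deviation gives 132 once then 38 forever.
  ρ ≥ 37/94.
Both must hold, so the binding constraint is Granite's: ρ ≥ 37/94.

37/94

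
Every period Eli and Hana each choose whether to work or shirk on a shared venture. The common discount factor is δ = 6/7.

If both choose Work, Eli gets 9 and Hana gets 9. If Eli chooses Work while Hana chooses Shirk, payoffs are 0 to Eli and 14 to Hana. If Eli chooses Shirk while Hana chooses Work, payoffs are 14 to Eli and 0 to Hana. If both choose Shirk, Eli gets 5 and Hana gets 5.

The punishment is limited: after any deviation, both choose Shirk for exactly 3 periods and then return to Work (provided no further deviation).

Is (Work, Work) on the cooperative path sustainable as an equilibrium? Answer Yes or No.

Yes

A one-shot deviation gives 14 now, then 5 for 3 periods, then back to 9.
Gain from deviating: (14−9) today; loss: (9−5) in each of the next 3 periods.
No-deviation condition: (9−5)(δ+…+δ^3) ≥ 14−9, i.e. δ+…+δ^3 ≥ 5/4.
At δ = 6/7: δ+…+δ^3 = 2.2216 ≥ 1.2500.
So cooperation is sustainable.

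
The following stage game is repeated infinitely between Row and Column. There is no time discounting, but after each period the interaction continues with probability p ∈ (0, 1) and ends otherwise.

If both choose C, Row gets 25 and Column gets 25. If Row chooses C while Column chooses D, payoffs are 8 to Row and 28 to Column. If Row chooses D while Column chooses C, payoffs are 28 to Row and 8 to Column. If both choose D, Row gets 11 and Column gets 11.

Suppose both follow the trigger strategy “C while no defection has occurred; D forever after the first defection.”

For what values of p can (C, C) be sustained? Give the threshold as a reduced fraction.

Expected cooperation value is 25 + p·25 + p²·25 + … = 25/(1−p); deviation gives 28 + p·11/(1−p).
25 ≥ 28(1−p) + 11p ⇒ 17p ≥ 3 ⇒ p ≥ 3/17.

3/17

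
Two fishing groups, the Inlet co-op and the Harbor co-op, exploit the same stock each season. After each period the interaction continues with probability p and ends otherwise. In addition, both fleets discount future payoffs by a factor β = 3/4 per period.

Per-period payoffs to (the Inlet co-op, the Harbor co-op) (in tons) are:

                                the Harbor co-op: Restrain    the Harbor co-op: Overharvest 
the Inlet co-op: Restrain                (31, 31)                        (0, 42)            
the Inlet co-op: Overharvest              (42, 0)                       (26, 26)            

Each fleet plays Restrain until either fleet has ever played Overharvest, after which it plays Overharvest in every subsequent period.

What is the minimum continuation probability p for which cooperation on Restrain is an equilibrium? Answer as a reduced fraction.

11/12

Expected continuation weight on next period's payoff is β·p = 3/4·p, which plays the role of the discount factor.
Cooperation requires 3/4·p ≥ (42−31)/(42−26) = 11/16, hence p ≥ 11/12.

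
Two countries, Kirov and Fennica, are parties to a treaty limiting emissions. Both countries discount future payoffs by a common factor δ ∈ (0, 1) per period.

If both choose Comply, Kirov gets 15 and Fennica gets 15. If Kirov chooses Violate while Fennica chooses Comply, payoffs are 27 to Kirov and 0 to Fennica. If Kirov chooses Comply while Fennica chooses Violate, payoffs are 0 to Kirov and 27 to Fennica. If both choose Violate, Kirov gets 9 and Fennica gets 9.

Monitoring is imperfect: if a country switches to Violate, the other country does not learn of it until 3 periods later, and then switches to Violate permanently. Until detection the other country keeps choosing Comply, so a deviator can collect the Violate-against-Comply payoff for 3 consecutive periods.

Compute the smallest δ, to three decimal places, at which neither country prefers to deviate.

0.874

A deviator earns 27 for 3 periods, then 9 forever; cooperating earns 15 forever. Multiplying the IC by (1−δ):
15 ≥ 27(1−δ^3) + 9δ^3, so 18·δ^3 ≥ 12 and δ^3 ≥ 2/3.
δ ≥ (2/3)^(1/3) ≈ 0.874.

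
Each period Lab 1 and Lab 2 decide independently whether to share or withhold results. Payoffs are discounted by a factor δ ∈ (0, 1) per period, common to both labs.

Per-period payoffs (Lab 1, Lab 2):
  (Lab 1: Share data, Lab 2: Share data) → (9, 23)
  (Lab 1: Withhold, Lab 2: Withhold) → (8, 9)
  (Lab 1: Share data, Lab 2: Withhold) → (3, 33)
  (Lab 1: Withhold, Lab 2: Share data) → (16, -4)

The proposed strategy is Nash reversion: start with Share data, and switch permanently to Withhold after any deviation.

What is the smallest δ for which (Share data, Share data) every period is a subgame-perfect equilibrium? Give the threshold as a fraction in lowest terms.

7/8

Lab 1: cooperation gives 9 each period; deviation gives 16 once then 8 forever.
  9/(1−δ) ≥ 16 + 8δ/(1−δ) ⇒ δ ≥ 7/8.
Lab 2: cooperation gives 23 each period; deviation gives 33 once then 9 forever.
  δ ≥ 10/24 = 5/12.
Both must hold, so the binding constraint is Lab 1's: δ ≥ 7/8.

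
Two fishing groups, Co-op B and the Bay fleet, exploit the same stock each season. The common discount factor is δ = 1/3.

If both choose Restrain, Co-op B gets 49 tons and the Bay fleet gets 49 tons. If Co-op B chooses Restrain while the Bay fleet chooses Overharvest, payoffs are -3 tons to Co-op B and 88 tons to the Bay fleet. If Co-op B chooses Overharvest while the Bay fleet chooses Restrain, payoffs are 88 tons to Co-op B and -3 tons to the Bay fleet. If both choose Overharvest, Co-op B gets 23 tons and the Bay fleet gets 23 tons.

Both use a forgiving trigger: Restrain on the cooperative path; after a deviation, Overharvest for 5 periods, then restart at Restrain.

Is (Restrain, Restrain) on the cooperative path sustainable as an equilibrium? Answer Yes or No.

IC: δ+…+δ^5 ≥ (88−49)/(49−23) = 3/2.
At δ = 1/3: partial sum = 0.4979 < 1.5000. Cooperation not sustainable.

No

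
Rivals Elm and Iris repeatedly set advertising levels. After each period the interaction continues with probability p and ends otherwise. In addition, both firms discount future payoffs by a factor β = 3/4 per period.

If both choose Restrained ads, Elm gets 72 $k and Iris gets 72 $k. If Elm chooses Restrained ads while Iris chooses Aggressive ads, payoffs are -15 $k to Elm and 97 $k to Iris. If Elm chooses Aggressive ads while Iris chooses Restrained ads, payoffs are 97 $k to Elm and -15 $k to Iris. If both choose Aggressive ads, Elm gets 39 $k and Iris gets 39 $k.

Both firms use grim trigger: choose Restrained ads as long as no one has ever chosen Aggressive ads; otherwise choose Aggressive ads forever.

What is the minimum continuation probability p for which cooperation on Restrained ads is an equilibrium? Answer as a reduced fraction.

Expected continuation weight on next period's payoff is β·p = 3/4·p, which plays the role of the discount factor.
Cooperation requires 3/4·p ≥ (97−72)/(97−39) = 25/58, hence p ≥ 50/87.

50/87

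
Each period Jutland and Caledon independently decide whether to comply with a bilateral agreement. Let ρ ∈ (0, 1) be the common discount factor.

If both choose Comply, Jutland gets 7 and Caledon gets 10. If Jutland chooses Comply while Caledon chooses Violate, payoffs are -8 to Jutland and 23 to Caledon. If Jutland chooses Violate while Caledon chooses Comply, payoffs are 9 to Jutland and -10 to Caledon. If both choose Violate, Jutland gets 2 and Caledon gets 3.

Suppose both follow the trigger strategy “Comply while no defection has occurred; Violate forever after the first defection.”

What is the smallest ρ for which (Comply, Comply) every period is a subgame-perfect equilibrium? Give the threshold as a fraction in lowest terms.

13/20

Jutland: cooperation gives 7 each period; deviation gives 9 once then 2 forever.
  7/(1−ρ) ≥ 9 + 2ρ/(1−ρ) ⇒ ρ ≥ 2/7.
Caledon: cooperation gives 10 each period; deviation gives 23 once then 3 forever.
  ρ ≥ 13/20.
Both must hold, so the binding constraint is Caledon's: ρ ≥ 13/20.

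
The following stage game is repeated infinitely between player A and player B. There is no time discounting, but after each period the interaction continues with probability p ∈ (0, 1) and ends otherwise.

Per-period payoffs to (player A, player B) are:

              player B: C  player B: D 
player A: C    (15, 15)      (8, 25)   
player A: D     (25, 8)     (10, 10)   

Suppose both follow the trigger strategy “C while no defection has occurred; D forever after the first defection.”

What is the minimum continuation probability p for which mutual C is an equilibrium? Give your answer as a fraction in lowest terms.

2/3

With no time discounting, the continuation probability p plays the role of the discount factor.
Grim-trigger IC: 15/(1−p) ≥ 25 + 10p/(1−p) ⇒ p ≥ (25−15)/(25−10) = 2/3.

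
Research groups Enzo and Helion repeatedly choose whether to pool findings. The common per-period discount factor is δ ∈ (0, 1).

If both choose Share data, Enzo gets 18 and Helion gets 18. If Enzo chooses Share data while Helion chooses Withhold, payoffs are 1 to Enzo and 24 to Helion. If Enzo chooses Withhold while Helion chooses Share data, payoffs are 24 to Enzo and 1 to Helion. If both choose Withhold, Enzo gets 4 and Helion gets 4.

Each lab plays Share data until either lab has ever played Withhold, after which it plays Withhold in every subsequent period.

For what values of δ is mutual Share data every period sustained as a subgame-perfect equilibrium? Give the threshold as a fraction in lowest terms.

3/10

18/(1−δ) ≥ 24 + 4δ/(1−δ)
18 ≥ 24 − 20δ
δ ≥ 6/20 = 3/10.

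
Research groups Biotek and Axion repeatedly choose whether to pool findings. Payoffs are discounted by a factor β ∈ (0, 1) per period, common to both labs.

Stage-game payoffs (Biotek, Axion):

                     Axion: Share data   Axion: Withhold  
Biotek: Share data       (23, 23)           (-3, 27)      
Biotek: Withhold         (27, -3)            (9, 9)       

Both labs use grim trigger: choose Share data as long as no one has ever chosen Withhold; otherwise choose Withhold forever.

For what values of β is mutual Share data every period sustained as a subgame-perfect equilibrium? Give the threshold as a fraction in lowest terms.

2/9

Cooperation forever yields 23 each period: 23/(1−β).
Deviating yields 27 once, then 9 forever: 27 + 9β/(1−β).
No profitable deviation requires 23/(1−β) ≥ 27 + 9β/(1−β).
Multiplying by (1−β): 23 ≥ 27(1−β) + 9β = 27 − 18β.
So 18β ≥ 4, i.e. β ≥ 4/18 = 2/9.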